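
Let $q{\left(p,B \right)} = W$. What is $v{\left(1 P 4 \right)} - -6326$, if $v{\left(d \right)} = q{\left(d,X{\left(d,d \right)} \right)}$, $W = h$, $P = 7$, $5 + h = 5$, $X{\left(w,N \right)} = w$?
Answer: $6326$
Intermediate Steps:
$h = 0$ ($h = -5 + 5 = 0$)
$W = 0$
$q{\left(p,B \right)} = 0$
$v{\left(d \right)} = 0$
$v{\left(1 P 4 \right)} - -6326 = 0 - -6326 = 0 + 6326 = 6326$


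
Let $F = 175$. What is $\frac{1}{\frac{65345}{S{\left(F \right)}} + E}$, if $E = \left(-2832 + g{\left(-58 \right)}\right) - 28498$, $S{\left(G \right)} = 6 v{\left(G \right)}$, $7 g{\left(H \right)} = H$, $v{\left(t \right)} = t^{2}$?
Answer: $- \frac{5250}{164524133} \approx -3.191 \cdot 10^{-5}$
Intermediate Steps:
$g{\left(H \right)} = \frac{H}{7}$
$S{\left(G \right)} = 6 G^{2}$
$E = - \frac{219368}{7}$ ($E = \left(-2832 + \frac{1}{7} \left(-58\right)\right) - 28498 = \left(-2832 - \frac{58}{7}\right) - 28498 = - \frac{19882}{7} - 28498 = - \frac{219368}{7} \approx -31338.0$)
$\frac{1}{\frac{65345}{S{\left(F \right)}} + E} = \frac{1}{\frac{65345}{6 \cdot 175^{2}} - \frac{219368}{7}} = \frac{1}{\frac{65345}{6 \cdot 30625} - \frac{219368}{7}} = \frac{1}{\frac{65345}{183750} - \frac{219368}{7}} = \frac{1}{65345 \cdot \frac{1}{183750} - \frac{219368}{7}} = \frac{1}{\frac{1867}{5250} - \frac{219368}{7}} = \frac{1}{- \frac{164524133}{5250}} = - \frac{5250}{164524133}$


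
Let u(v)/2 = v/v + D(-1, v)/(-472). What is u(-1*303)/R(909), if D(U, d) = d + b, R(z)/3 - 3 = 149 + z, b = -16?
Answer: 791/751188 ≈ 0.0010530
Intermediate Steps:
R(z) = 456 + 3*z (R(z) = 9 + 3*(149 + z) = 9 + (447 + 3*z) = 456 + 3*z)
D(U, d) = -16 + d (D(U, d) = d - 16 = -16 + d)
u(v) = 122/59 - v/236 (u(v) = 2*(v/v + (-16 + v)/(-472)) = 2*(1 + (-16 + v)*(-1/472)) = 2*(1 + (2/59 - v/472)) = 2*(61/59 - v/472) = 122/59 - v/236)
u(-1*303)/R(909) = (122/59 - (-1)*303/236)/(456 + 3*909) = (122/59 - 1/236*(-303))/(456 + 2727) = (122/59 + 303/236)/3183 = (791/236)*(1/3183) = 791/751188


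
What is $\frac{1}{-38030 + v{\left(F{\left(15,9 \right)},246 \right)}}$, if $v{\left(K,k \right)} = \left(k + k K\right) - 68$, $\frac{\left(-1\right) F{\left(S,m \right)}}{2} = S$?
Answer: $- \frac{1}{45232} \approx -2.2108 \cdot 10^{-5}$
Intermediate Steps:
$F{\left(S,m \right)} = - 2 S$
$v{\left(K,k \right)} = -68 + k + K k$ ($v{\left(K,k \right)} = \left(k + K k\right) - 68 = -68 + k + K k$)
$\frac{1}{-38030 + v{\left(F{\left(15,9 \right)},246 \right)}} = \frac{1}{-38030 + \left(-68 + 246 + \left(-2\right) 15 \cdot 246\right)} = \frac{1}{-38030 - 7202} = \frac{1}{-45232} = - \frac{1}{45232}$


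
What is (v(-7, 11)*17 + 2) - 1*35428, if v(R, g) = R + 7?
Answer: -35426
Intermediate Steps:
v(R, g) = 7 + R
(v(-7, 11)*17 + 2) - 1*35428 = ((7 - 7)*17 + 2) - 1*35428 = (0*17 + 2) - 35428 = (0 + 2) - 35428 = 2 - 35428 = -35426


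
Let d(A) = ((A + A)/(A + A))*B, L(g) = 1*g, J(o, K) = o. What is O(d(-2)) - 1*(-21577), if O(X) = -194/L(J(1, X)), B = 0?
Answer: 21383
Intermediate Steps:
L(g) = g
d(A) = 0 (d(A) = ((A + A)/(A + A))*0 = ((2*A)/((2*A)))*0 = ((2*A)*(1/(2*A)))*0 = 1*0 = 0)
O(X) = -194 (O(X) = -194/1 = -194*1 = -194)
O(d(-2)) - 1*(-21577) = -194 - 1*(-21577) = -194 + 21577 = 21383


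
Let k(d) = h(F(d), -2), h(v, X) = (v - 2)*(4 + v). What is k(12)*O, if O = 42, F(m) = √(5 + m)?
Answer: 378 + 84*√17 ≈ 724.34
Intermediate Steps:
h(v, X) = (-2 + v)*(4 + v)
k(d) = -3 + d + 2*√(5 + d) (k(d) = -8 + (√(5 + d))² + 2*√(5 + d) = -8 + (5 + d) + 2*√(5 + d) = -3 + d + 2*√(5 + d))
k(12)*O = (-3 + 12 + 2*√(5 + 12))*42 = (-3 + 12 + 2*√17)*42 = (9 + 2*√17)*42 = 378 + 84*√17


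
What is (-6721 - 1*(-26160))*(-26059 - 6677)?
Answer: -636355104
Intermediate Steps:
(-6721 - 1*(-26160))*(-26059 - 6677) = (-6721 + 26160)*(-32736) = 19439*(-32736) = -636355104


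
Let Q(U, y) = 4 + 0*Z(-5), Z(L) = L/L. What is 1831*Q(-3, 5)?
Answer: 7324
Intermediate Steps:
Z(L) = 1
Q(U, y) = 4 (Q(U, y) = 4 + 0*1 = 4 + 0 = 4)
1831*Q(-3, 5) = 1831*4 = 7324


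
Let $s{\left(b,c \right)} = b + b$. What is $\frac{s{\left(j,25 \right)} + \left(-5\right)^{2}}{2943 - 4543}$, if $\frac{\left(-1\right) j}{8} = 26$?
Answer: $\frac{391}{1600} \approx 0.24437$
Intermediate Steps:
$j = -208$ ($j = \left(-8\right) 26 = -208$)
$s{\left(b,c \right)} = 2 b$
$\frac{s{\left(j,25 \right)} + \left(-5\right)^{2}}{2943 - 4543} = \frac{2 \left(-208\right) + \left(-5\right)^{2}}{2943 - 4543} = \frac{-416 + 25}{-1600} = \left(-391\right) \left(- \frac{1}{1600}\right) = \frac{391}{1600}$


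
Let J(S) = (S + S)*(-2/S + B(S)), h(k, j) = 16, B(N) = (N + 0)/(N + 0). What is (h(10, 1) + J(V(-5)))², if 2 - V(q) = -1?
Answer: 324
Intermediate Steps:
B(N) = 1 (B(N) = N/N = 1)
V(q) = 3 (V(q) = 2 - 1*(-1) = 2 + 1 = 3)
J(S) = 2*S*(1 - 2/S) (J(S) = (S + S)*(-2/S + 1) = (2*S)*(1 - 2/S) = 2*S*(1 - 2/S))
(h(10, 1) + J(V(-5)))² = (16 + (-4 + 2*3))² = (16 + (-4 + 6))² = (16 + 2)² = 18² = 324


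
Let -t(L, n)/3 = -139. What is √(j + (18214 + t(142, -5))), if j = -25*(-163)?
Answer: √22706 ≈ 150.69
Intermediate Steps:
j = 4075
t(L, n) = 417 (t(L, n) = -3*(-139) = 417)
√(j + (18214 + t(142, -5))) = √(4075 + (18214 + 417)) = √(4075 + 18631) = √22706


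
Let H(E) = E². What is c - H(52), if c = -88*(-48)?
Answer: 1520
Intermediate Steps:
c = 4224
c - H(52) = 4224 - 1*52² = 4224 - 1*2704 = 4224 - 2704 = 1520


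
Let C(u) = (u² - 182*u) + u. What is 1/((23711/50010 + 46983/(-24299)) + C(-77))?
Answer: 1215192990/24139250473099 ≈ 5.0341e-5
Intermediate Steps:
C(u) = u² - 181*u
1/((23711/50010 + 46983/(-24299)) + C(-77)) = 1/((23711/50010 + 46983/(-24299)) - 77*(-181 - 77)) = 1/((23711*(1/50010) + 46983*(-1/24299)) - 77*(-258)) = 1/((23711/50010 - 46983/24299) + 19866) = 1/(-1773466241/1215192990 + 19866) = 1/(24139250473099/1215192990) = 1215192990/24139250473099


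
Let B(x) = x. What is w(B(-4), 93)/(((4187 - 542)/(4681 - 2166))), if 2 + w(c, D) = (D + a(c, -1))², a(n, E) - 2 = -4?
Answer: 4164337/729 ≈ 5712.4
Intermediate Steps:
a(n, E) = -2 (a(n, E) = 2 - 4 = -2)
w(c, D) = -2 + (-2 + D)² (w(c, D) = -2 + (D - 2)² = -2 + (-2 + D)²)
w(B(-4), 93)/(((4187 - 542)/(4681 - 2166))) = (-2 + (-2 + 93)²)/(((4187 - 542)/(4681 - 2166))) = (-2 + 91²)/((3645/2515)) = (-2 + 8281)/((3645*(1/2515))) = 8279/(729/503) = 8279*(503/729) = 4164337/729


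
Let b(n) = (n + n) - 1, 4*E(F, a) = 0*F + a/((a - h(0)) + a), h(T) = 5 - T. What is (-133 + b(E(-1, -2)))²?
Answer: 1452025/81 ≈ 17926.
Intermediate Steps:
E(F, a) = a/(4*(-5 + 2*a)) (E(F, a) = (0*F + a/((a - (5 - 1*0)) + a))/4 = (0 + a/((a - (5 + 0)) + a))/4 = (0 + a/((a - 1*5) + a))/4 = (0 + a/((a - 5) + a))/4 = (0 + a/((-5 + a) + a))/4 = (0 + a/(-5 + 2*a))/4 = (a/(-5 + 2*a))/4 = a/(4*(-5 + 2*a)))
b(n) = -1 + 2*n (b(n) = 2*n - 1 = -1 + 2*n)
(-133 + b(E(-1, -2)))² = (-133 + (-1 + 2*((¼)*(-2)/(-5 + 2*(-2)))))² = (-133 + (-1 + 2*((¼)*(-2)/(-5 - 4))))² = (-133 + (-1 + 2*((¼)*(-2)/(-9))))² = (-133 + (-1 + 2*((¼)*(-2)*(-⅑))))² = (-133 + (-1 + 2*(1/18)))² = (-133 + (-1 + ⅑))² = (-133 - 8/9)² = (-1205/9)² = 1452025/81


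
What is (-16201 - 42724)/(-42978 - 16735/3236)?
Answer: 190681300/139093543 ≈ 1.3709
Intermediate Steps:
(-16201 - 42724)/(-42978 - 16735/3236) = -58925/(-42978 - 16735*1/3236) = -58925/(-42978 - 16735/3236) = -58925/(-139093543/3236) = -58925*(-3236/139093543) = 190681300/139093543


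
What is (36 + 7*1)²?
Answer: 1849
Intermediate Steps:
(36 + 7*1)² = (36 + 7)² = 43² = 1849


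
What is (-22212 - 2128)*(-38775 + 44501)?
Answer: -139370840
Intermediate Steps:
(-22212 - 2128)*(-38775 + 44501) = -24340*5726 = -139370840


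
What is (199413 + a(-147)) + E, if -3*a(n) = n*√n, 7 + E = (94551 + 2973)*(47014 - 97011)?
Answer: -4875708022 + 343*I*√3 ≈ -4.8757e+9 + 594.09*I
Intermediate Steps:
E = -4875907435 (E = -7 + (94551 + 2973)*(47014 - 97011) = -7 + 97524*(-49997) = -7 - 4875907428 = -4875907435)
a(n) = -n^(3/2)/3 (a(n) = -n*√n/3 = -n^(3/2)/3)
(199413 + a(-147)) + E = (199413 - (-343)*I*√3) - 4875907435 = (199413 + 343*I*√3) - 4875907435 = -4875708022 + 343*I*√3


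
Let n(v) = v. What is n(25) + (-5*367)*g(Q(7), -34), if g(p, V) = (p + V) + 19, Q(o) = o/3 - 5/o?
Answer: 516160/21 ≈ 24579.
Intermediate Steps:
Q(o) = -5/o + o/3 (Q(o) = o*(⅓) - 5/o = o/3 - 5/o = -5/o + o/3)
g(p, V) = 19 + V + p (g(p, V) = (V + p) + 19 = 19 + V + p)
n(25) + (-5*367)*g(Q(7), -34) = 25 + (-5*367)*(19 - 34 + (-5/7 + (⅓)*7)) = 25 - 1835*(19 - 34 + (-5*⅐ + 7/3)) = 25 - 1835*(19 - 34 + (-5/7 + 7/3)) = 25 - 1835*(19 - 34 + 34/21) = 25 - 1835*(-281/21) = 25 + 515635/21 = 516160/21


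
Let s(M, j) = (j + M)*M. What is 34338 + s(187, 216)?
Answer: 109699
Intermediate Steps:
s(M, j) = M*(M + j) (s(M, j) = (M + j)*M = M*(M + j))
34338 + s(187, 216) = 34338 + 187*(187 + 216) = 34338 + 187*403 = 34338 + 75361 = 109699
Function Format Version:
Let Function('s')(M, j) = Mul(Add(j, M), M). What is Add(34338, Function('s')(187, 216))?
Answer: 109699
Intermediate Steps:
Function('s')(M, j) = Mul(M, Add(M, j)) (Function('s')(M, j) = Mul(Add(M, j), M) = Mul(M, Add(M, j)))
Add(34338, Function('s')(187, 216)) = Add(34338, Mul(187, Add(187, 216))) = Add(34338, Mul(187, 403)) = Add(34338, 75361) = 109699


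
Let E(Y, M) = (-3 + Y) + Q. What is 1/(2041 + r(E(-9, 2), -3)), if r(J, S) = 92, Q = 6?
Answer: 1/2133 ≈ 0.00046882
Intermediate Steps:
E(Y, M) = 3 + Y (E(Y, M) = (-3 + Y) + 6 = 3 + Y)
1/(2041 + r(E(-9, 2), -3)) = 1/(2041 + 92) = 1/2133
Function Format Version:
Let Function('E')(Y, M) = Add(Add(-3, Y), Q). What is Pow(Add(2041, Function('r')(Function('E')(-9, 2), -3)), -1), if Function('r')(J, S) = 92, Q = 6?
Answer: Rational(1, 2133) ≈ 0.00046882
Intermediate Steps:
Function('E')(Y, M) = Add(3, Y) (Function('E')(Y, M) = Add(Add(-3, Y), 6) = Add(3, Y))
Pow(Add(2041, Function('r')(Function('E')(-9, 2), -3)), -1) = Pow(Add(2041, 92), -1) = Pow(2133, -1) = Rational(1, 2133)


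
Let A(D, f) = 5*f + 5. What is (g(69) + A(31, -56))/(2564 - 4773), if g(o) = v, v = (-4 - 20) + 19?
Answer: 280/2209 ≈ 0.12675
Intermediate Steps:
A(D, f) = 5 + 5*f
v = -5 (v = -24 + 19 = -5)
g(o) = -5
(g(69) + A(31, -56))/(2564 - 4773) = (-5 + (5 + 5*(-56)))/(2564 - 4773) = (-5 + (5 - 280))/(-2209) = (-5 - 275)*(-1/2209) = -280*(-1/2209) = 280/2209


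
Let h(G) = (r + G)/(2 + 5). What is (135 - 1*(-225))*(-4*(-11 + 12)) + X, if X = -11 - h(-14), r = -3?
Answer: -10140/7 ≈ -1448.6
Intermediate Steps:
h(G) = -3/7 + G/7 (h(G) = (-3 + G)/(2 + 5) = (-3 + G)/7 = (-3 + G)*(⅐) = -3/7 + G/7)
X = -60/7 (X = -11 - (-3/7 + (⅐)*(-14)) = -11 - (-3/7 - 2) = -11 - 1*(-17/7) = -11 + 17/7 = -60/7 ≈ -8.5714)
(135 - 1*(-225))*(-4*(-11 + 12)) + X = (135 - 1*(-225))*(-4*(-11 + 12)) - 60/7 = (135 + 225)*(-4*1) - 60/7 = 360*(-4) - 60/7 = -1440 - 60/7 = -10140/7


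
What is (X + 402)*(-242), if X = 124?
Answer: -127292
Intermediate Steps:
(X + 402)*(-242) = (124 + 402)*(-242) = 526*(-242) = -127292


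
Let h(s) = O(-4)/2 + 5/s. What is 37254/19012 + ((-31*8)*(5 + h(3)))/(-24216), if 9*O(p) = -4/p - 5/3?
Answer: 225016411/110987982 ≈ 2.0274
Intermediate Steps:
O(p) = -5/27 - 4/(9*p) (O(p) = (-4/p - 5/3)/9 = (-5/3 - 4/p)/9 = -5/27 - 4/(9*p))
h(s) = -1/27 + 5/s (h(s) = ((1/27)*(-12 - 5*(-4))/(-4))/2 + 5/s = ((1/27)*(-1/4)*(-12 + 20))*(1/2) + 5/s = ((1/27)*(-1/4)*8)*(1/2) + 5/s = -2/27*1/2 + 5/s = -1/27 + 5/s)
37254/19012 + ((-31*8)*(5 + h(3)))/(-24216) = 37254/19012 + ((-31*8)*(5 + (1/27)*(135 - 1*3)/3))/(-24216) = 37254*(1/19012) - 248*(5 + (1/27)*(1/3)*(135 - 3))*(-1/24216) = 2661/1358 - 248*(5 + (1/27)*(1/3)*132)*(-1/24216) = 2661/1358 - 248*(5 + 44/27)*(-1/24216) = 2661/1358 - 248*179/27*(-1/24216) = 2661/1358 - 44392/27*(-1/24216) = 2661/1358 + 5549/81729 = 225016411/110987982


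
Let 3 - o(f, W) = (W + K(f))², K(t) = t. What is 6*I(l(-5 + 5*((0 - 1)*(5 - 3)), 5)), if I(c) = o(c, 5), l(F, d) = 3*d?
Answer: -2382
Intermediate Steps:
o(f, W) = 3 - (W + f)²
I(c) = 3 - (5 + c)²
6*I(l(-5 + 5*((0 - 1)*(5 - 3)), 5)) = 6*(3 - (5 + 3*5)²) = 6*(3 - (5 + 15)²) = 6*(3 - 1*20²) = 6*(3 - 1*400) = 6*(3 - 400) = 6*(-397) = -2382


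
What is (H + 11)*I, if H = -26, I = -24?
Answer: 360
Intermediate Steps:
(H + 11)*I = (-26 + 11)*(-24) = -15*(-24) = 360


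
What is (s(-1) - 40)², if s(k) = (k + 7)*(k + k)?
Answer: 2704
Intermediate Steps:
s(k) = 2*k*(7 + k) (s(k) = (7 + k)*(2*k) = 2*k*(7 + k))
(s(-1) - 40)² = (2*(-1)*(7 - 1) - 40)² = (2*(-1)*6 - 40)² = (-12 - 40)² = (-52)² = 2704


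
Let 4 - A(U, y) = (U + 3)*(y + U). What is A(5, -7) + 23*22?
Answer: 526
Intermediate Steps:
A(U, y) = 4 - (3 + U)*(U + y) (A(U, y) = 4 - (U + 3)*(y + U) = 4 - (3 + U)*(U + y))
A(5, -7) + 23*22 = (4 - 1*5² - 3*5 - 3*(-7) - 1*5*(-7)) + 23*22 = (4 - 1*25 - 15 + 21 + 35) + 506 = (4 - 25 - 15 + 21 + 35) + 506 = 20 + 506 = 526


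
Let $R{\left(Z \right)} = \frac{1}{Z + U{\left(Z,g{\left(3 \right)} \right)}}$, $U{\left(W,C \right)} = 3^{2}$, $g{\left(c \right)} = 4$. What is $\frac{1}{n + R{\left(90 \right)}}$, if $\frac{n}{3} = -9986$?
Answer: $- \frac{99}{2965841} \approx -3.338 \cdot 10^{-5}$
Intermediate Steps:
$n = -29958$ ($n = 3 \left(-9986\right) = -29958$)
$U{\left(W,C \right)} = 9$
$R{\left(Z \right)} = \frac{1}{9 + Z}$ ($R{\left(Z \right)} = \frac{1}{Z + 9} = \frac{1}{9 + Z}$)
$\frac{1}{n + R{\left(90 \right)}} = \frac{1}{-29958 + \frac{1}{9 + 90}} = \frac{1}{-29958 + \frac{1}{99}} = \frac{1}{- \frac{2965841}{99}} = - \frac{99}{2965841}$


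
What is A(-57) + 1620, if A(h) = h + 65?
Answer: 1628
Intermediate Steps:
A(h) = 65 + h
A(-57) + 1620 = (65 - 57) + 1620 = 8 + 1620 = 1628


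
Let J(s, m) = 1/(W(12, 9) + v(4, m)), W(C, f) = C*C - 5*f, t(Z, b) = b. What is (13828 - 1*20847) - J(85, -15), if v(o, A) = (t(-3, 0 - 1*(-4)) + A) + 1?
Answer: -624692/89 ≈ -7019.0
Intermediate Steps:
v(o, A) = 5 + A (v(o, A) = ((0 - 1*(-4)) + A) + 1 = ((0 + 4) + A) + 1 = (4 + A) + 1 = 5 + A)
W(C, f) = C² - 5*f
J(s, m) = 1/(104 + m) (J(s, m) = 1/((12² - 5*9) + (5 + m)) = 1/((144 - 45) + (5 + m)) = 1/(99 + (5 + m)) = 1/(104 + m))
(13828 - 1*20847) - J(85, -15) = (13828 - 1*20847) - 1/(104 - 15) = (13828 - 20847) - 1/89 = -7019 - 1*1/89 = -7019 - 1/89 = -624692/89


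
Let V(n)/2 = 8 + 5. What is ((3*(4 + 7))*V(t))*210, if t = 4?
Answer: 180180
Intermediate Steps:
V(n) = 26 (V(n) = 2*(8 + 5) = 2*13 = 26)
((3*(4 + 7))*V(t))*210 = ((3*(4 + 7))*26)*210 = ((3*11)*26)*210 = (33*26)*210 = 858*210 = 180180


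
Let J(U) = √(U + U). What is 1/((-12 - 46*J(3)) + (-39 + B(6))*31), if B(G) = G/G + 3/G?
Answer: -1566/1822339 + 184*√6/5467017 ≈ -0.00077689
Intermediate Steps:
B(G) = 1 + 3/G
J(U) = √2*√U (J(U) = √(2*U) = √2*√U)
1/((-12 - 46*J(3)) + (-39 + B(6))*31) = 1/((-12 - 46*√2*√3) + (-39 + (3 + 6)/6)*31) = 1/((-12 - 46*√6) + (-39 + (⅙)*9)*31) = 1/((-12 - 46*√6) + (-39 + 3/2)*31) = 1/((-12 - 46*√6) - 75/2*31) = 1/((-12 - 46*√6) - 2325/2) = 1/(-2349/2 - 46*√6)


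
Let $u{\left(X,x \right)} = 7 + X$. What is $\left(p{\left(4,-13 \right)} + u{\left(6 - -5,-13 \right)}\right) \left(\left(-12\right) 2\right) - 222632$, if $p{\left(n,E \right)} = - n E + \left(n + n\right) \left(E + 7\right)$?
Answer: $-223160$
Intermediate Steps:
$p{\left(n,E \right)} = - E n + 2 n \left(7 + E\right)$
$\left(p{\left(4,-13 \right)} + u{\left(6 - -5,-13 \right)}\right) \left(\left(-12\right) 2\right) - 222632 = \left(4 \left(14 - 13\right) + \left(7 + \left(6 - -5\right)\right)\right) \left(\left(-12\right) 2\right) - 222632 = \left(4 \cdot 1 + \left(7 + \left(6 + 5\right)\right)\right) \left(-24\right) - 222632 = \left(4 + \left(7 + 11\right)\right) \left(-24\right) - 222632 = \left(4 + 18\right) \left(-24\right) - 222632 = 22 \left(-24\right) - 222632 = -528 - 222632 = -223160$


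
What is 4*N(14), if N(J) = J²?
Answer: 784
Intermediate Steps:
4*N(14) = 4*14² = 4*196 = 784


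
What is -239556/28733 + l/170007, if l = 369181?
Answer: -30118519219/4884811131 ≈ -6.1657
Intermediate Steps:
-239556/28733 + l/170007 = -239556/28733 + 369181/170007 = -30118519219/4884811131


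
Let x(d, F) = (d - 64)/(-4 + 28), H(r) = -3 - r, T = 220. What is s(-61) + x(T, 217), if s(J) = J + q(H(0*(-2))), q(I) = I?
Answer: -115/2 ≈ -57.500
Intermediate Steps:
x(d, F) = -8/3 + d/24 (x(d, F) = (-64 + d)/24 = (-64 + d)*(1/24) = -8/3 + d/24)
s(J) = -3 + J (s(J) = J + (-3 - 0*(-2)) = J + (-3 - 1*0) = J + (-3 + 0) = J - 3 = -3 + J)
s(-61) + x(T, 217) = (-3 - 61) + (-8/3 + (1/24)*220) = -64 + (-8/3 + 55/6) = -64 + 13/2 = -115/2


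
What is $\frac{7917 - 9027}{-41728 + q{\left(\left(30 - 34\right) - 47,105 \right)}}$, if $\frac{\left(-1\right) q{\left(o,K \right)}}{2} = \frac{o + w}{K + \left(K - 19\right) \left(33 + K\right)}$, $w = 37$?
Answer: $\frac{6645015}{249804658} \approx 0.026601$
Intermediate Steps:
$q{\left(o,K \right)} = - \frac{2 \left(37 + o\right)}{K + \left(-19 + K\right) \left(33 + K\right)}$ ($q{\left(o,K \right)} = - 2 \frac{o + 37}{K + \left(K - 19\right) \left(33 + K\right)} = - 2 \frac{37 + o}{K + \left(-19 + K\right) \left(33 + K\right)} = - \frac{2 \left(37 + o\right)}{K + \left(-19 + K\right) \left(33 + K\right)}$)
$\frac{7917 - 9027}{-41728 + q{\left(\left(30 - 34\right) - 47,105 \right)}} = \frac{7917 - 9027}{-41728 + \frac{2 \left(-37 - \left(\left(30 - 34\right) - 47\right)\right)}{-627 + 105^{2} + 15 \cdot 105}} = - \frac{1110}{-41728 + \frac{2 \left(-37 - \left(-4 - 47\right)\right)}{-627 + 11025 + 1575}} = - \frac{1110}{-41728 + \frac{2 \left(-37 - \left(-4 - 47\right)\right)}{11973}} = - \frac{1110}{-41728 + 2 \cdot \frac{1}{11973} \left(-37 - -51\right)} = - \frac{1110}{-41728 + 2 \cdot \frac{1}{11973} \left(-37 + 51\right)} = - \frac{1110}{-41728 + 2 \cdot \frac{1}{11973} \cdot 14} = - \frac{1110}{-41728 + \frac{28}{11973}} = - \frac{1110}{- \frac{499609316}{11973}} = \left(-1110\right) \left(- \frac{11973}{499609316}\right) = \frac{6645015}{249804658}$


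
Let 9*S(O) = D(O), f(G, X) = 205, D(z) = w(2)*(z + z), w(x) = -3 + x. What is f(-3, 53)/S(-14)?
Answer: 1845/28 ≈ 65.893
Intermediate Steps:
D(z) = -2*z (D(z) = (-3 + 2)*(z + z) = -2*z)
S(O) = -2*O/9 (S(O) = (-2*O)/9 = -2*O/9)
f(-3, 53)/S(-14) = 205/((-2/9*(-14))) = 205/(28/9) = 205*(9/28) = 1845/28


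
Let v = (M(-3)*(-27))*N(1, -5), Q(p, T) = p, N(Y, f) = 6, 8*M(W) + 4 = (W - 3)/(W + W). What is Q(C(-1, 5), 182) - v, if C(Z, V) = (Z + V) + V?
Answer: -207/4 ≈ -51.750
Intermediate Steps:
C(Z, V) = Z + 2*V (C(Z, V) = (V + Z) + V = Z + 2*V)
M(W) = -1/2 + (-3 + W)/(16*W) (M(W) = -1/2 + ((W - 3)/(W + W))/8 = -1/2 + ((-3 + W)/((2*W)))/8 = -1/2 + ((-3 + W)*(1/(2*W)))/8 = -1/2 + ((-3 + W)/(2*W))/8 = -1/2 + (-3 + W)/(16*W))
v = 243/4 (v = (((1/16)*(-3 - 7*(-3))/(-3))*(-27))*6 = (((1/16)*(-1/3)*(-3 + 21))*(-27))*6 = (((1/16)*(-1/3)*18)*(-27))*6 = -3/8*(-27)*6 = (81/8)*6 = 243/4 ≈ 60.750)
Q(C(-1, 5), 182) - v = (-1 + 2*5) - 1*243/4 = (-1 + 10) - 243/4 = 9 - 243/4 = -207/4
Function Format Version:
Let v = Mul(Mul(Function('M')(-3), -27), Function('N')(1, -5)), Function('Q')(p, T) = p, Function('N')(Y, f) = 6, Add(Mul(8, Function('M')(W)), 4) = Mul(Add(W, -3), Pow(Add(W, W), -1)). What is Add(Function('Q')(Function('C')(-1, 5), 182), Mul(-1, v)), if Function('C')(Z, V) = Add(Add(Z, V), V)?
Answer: Rational(-207, 4) ≈ -51.750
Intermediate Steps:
Function('C')(Z, V) = Add(Z, Mul(2, V)) (Function('C')(Z, V) = Add(Add(V, Z), V) = Add(Z, Mul(2, V)))
Function('M')(W) = Add(Rational(-1, 2), Mul(Rational(1, 16), Pow(W, -1), Add(-3, W))) (Function('M')(W) = Add(Rational(-1, 2), Mul(Rational(1, 8), Mul(Add(W, -3), Pow(Add(W, W), -1)))) = Add(Rational(-1, 2), Mul(Rational(1, 8), Mul(Add(-3, W), Pow(Mul(2, W), -1)))) = Add(Rational(-1, 2), Mul(Rational(1, 8), Mul(Add(-3, W), Mul(Rational(1, 2), Pow(W, -1))))) = Add(Rational(-1, 2), Mul(Rational(1, 8), Mul(Rational(1, 2), Pow(W, -1), Add(-3, W)))) = Add(Rational(-1, 2), Mul(Rational(1, 16), Pow(W, -1), Add(-3, W))))
v = Rational(243, 4) (v = Mul(Mul(Mul(Rational(1, 16), Pow(-3, -1), Add(-3, Mul(-7, -3))), -27), 6) = Mul(Mul(Mul(Rational(1, 16), Rational(-1, 3), Add(-3, 21)), -27), 6) = Mul(Mul(Mul(Rational(1, 16), Rational(-1, 3), 18), -27), 6) = Mul(Mul(Rational(-3, 8), -27), 6) = Mul(Rational(81, 8), 6) = Rational(243, 4) ≈ 60.750)
Add(Function('Q')(Function('C')(-1, 5), 182), Mul(-1, v)) = Add(Add(-1, Mul(2, 5)), Mul(-1, Rational(243, 4))) = Add(Add(-1, 10), Rational(-243, 4)) = Add(9, Rational(-243, 4)) = Rational(-207, 4)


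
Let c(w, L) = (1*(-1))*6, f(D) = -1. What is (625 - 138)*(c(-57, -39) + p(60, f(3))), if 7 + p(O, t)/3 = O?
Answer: 74511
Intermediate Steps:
p(O, t) = -21 + 3*O
c(w, L) = -6 (c(w, L) = -1*6 = -6)
(625 - 138)*(c(-57, -39) + p(60, f(3))) = (625 - 138)*(-6 + (-21 + 3*60)) = 487*(-6 + (-21 + 180)) = 487*(-6 + 159) = 487*153 = 74511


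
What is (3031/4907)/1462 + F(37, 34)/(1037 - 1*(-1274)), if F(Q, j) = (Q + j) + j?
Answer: 108611173/2368456082 ≈ 0.045857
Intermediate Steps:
F(Q, j) = Q + 2*j
(3031/4907)/1462 + F(37, 34)/(1037 - 1*(-1274)) = (3031/4907)/1462 + (37 + 2*34)/(1037 - 1*(-1274)) = (3031*(1/4907))*(1/1462) + (37 + 68)/(1037 + 1274) = (433/701)*(1/1462) + 105/2311 = 433/1024862 + 105*(1/2311) = 433/1024862 + 105/2311 = 108611173/2368456082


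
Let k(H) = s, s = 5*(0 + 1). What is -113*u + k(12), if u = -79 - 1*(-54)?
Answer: 2830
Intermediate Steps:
s = 5 (s = 5*1 = 5)
k(H) = 5
u = -25 (u = -79 + 54 = -25)
-113*u + k(12) = -113*(-25) + 5 = 2825 + 5 = 2830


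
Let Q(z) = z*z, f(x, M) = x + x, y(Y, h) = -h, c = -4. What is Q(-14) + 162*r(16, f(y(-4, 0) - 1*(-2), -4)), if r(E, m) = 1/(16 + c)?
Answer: 419/2 ≈ 209.50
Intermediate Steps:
f(x, M) = 2*x
Q(z) = z**2
r(E, m) = 1/12 (r(E, m) = 1/(16 - 4) = 1/12)
Q(-14) + 162*r(16, f(y(-4, 0) - 1*(-2), -4)) = (-14)**2 + 162*(1/12) = 196 + 27/2 = 419/2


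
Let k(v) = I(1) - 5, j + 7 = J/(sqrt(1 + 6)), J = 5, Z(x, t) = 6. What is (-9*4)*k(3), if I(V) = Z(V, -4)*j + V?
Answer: 1656 - 1080*sqrt(7)/7 ≈ 1247.8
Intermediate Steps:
j = -7 + 5*sqrt(7)/7 (j = -7 + 5/(sqrt(1 + 6)) = -7 + 5/(sqrt(7)) = -7 + 5*(sqrt(7)/7) = -7 + 5*sqrt(7)/7 ≈ -5.1102)
I(V) = -42 + V + 30*sqrt(7)/7 (I(V) = 6*(-7 + 5*sqrt(7)/7) + V = (-42 + 30*sqrt(7)/7) + V = -42 + V + 30*sqrt(7)/7)
k(v) = -46 + 30*sqrt(7)/7 (k(v) = (-42 + 1 + 30*sqrt(7)/7) - 5 = (-41 + 30*sqrt(7)/7) - 5 = -46 + 30*sqrt(7)/7)
(-9*4)*k(3) = (-9*4)*(-46 + 30*sqrt(7)/7) = -36*(-46 + 30*sqrt(7)/7) = 1656 - 1080*sqrt(7)/7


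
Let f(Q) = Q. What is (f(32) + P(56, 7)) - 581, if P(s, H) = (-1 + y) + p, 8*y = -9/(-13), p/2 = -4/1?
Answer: -58023/104 ≈ -557.91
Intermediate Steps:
p = -8 (p = 2*(-4/1) = 2*(-4*1) = 2*(-4) = -8)
y = 9/104 (y = (-9/(-13))/8 = (-9*(-1/13))/8 = (⅛)*(9/13) = 9/104 ≈ 0.086538)
P(s, H) = -927/104 (P(s, H) = (-1 + 9/104) - 8 = -95/104 - 8 = -927/104)
(f(32) + P(56, 7)) - 581 = (32 - 927/104) - 581 = 2401/104 - 581 = -58023/104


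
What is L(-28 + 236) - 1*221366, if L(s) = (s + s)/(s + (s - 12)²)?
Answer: -267188749/1207 ≈ -2.2137e+5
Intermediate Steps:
L(s) = 2*s/(s + (-12 + s)²) (L(s) = (2*s)/(s + (-12 + s)²) = 2*s/(s + (-12 + s)²))
L(-28 + 236) - 1*221366 = 2*(-28 + 236)/((-28 + 236) + (-12 + (-28 + 236))²) - 1*221366 = 2*208/(208 + (-12 + 208)²) - 221366 = 2*208/(208 + 196²) - 221366 = 2*208/(208 + 38416) - 221366 = 2*208/38624 - 221366 = 2*208*(1/38624) - 221366 = 13/1207 - 221366 = -267188749/1207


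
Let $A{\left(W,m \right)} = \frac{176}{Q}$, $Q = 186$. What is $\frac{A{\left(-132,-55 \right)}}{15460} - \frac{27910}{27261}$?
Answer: $- \frac{3343836736}{3266276715} \approx -1.0237$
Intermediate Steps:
$A{\left(W,m \right)} = \frac{88}{93}$ ($A{\left(W,m \right)} = \frac{176}{186} = 176 \cdot \frac{1}{186} = \frac{88}{93}$)
$\frac{A{\left(-132,-55 \right)}}{15460} - \frac{27910}{27261} = \frac{88}{93 \cdot 15460} - \frac{27910}{27261} = \frac{88}{93} \cdot \frac{1}{15460} - \frac{27910}{27261} = \frac{22}{359445} - \frac{27910}{27261} = - \frac{3343836736}{3266276715}$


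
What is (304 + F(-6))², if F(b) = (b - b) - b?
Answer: 96100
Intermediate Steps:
F(b) = -b (F(b) = 0 - b = -b)
(304 + F(-6))² = (304 - 1*(-6))² = (304 + 6)² = 310² = 96100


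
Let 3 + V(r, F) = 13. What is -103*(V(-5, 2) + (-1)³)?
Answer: -927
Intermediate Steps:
V(r, F) = 10 (V(r, F) = -3 + 13 = 10)
-103*(V(-5, 2) + (-1)³) = -103*(10 + (-1)³) = -103*(10 - 1) = -103*9 = -927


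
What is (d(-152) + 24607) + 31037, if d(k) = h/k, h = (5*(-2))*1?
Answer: 4228949/76 ≈ 55644.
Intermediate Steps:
h = -10 (h = -10*1 = -10)
d(k) = -10/k
(d(-152) + 24607) + 31037 = (-10/(-152) + 24607) + 31037 = (-10*(-1/152) + 24607) + 31037 = (5/76 + 24607) + 31037 = 1870137/76 + 31037 = 4228949/76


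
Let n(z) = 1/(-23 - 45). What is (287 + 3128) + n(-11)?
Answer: 232219/68 ≈ 3415.0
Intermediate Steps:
n(z) = -1/68 (n(z) = 1/(-68) = -1/68)
(287 + 3128) + n(-11) = (287 + 3128) - 1/68 = 3415 - 1/68 = 232219/68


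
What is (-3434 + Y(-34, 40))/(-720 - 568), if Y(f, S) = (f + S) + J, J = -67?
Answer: 3495/1288 ≈ 2.7135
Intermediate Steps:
Y(f, S) = -67 + S + f (Y(f, S) = (f + S) - 67 = (S + f) - 67 = -67 + S + f)
(-3434 + Y(-34, 40))/(-720 - 568) = (-3434 + (-67 + 40 - 34))/(-720 - 568) = (-3434 - 61)/(-1288) = -3495*(-1/1288) = 3495/1288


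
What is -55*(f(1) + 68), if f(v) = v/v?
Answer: -3795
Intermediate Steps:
f(v) = 1
-55*(f(1) + 68) = -55*(1 + 68) = -55*69 = -3795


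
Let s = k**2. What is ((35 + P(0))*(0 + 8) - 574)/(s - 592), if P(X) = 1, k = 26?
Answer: -143/42 ≈ -3.4048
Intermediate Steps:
s = 676 (s = 26**2 = 676)
((35 + P(0))*(0 + 8) - 574)/(s - 592) = ((35 + 1)*(0 + 8) - 574)/(676 - 592) = (36*8 - 574)/84 = (288 - 574)*(1/84) = -286*1/84 = -143/42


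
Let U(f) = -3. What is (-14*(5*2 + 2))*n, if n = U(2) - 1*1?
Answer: 672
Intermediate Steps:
n = -4 (n = -3 - 1*1 = -3 - 1 = -4)
(-14*(5*2 + 2))*n = -14*(5*2 + 2)*(-4) = -14*(10 + 2)*(-4) = -14*12*(-4) = -168*(-4) = 672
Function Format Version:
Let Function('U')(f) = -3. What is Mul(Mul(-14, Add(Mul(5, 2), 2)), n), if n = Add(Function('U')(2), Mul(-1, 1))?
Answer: 672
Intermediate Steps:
n = -4 (n = Add(-3, Mul(-1, 1)) = Add(-3, -1) = -4)
Mul(Mul(-14, Add(Mul(5, 2), 2)), n) = Mul(Mul(-14, Add(Mul(5, 2), 2)), -4) = Mul(Mul(-14, Add(10, 2)), -4) = Mul(Mul(-14, 12), -4) = Mul(-168, -4) = 672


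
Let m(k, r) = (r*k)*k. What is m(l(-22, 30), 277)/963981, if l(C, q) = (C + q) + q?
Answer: 399988/963981 ≈ 0.41493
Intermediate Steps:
l(C, q) = C + 2*q
m(k, r) = r*k**2 (m(k, r) = (k*r)*k = r*k**2)
m(l(-22, 30), 277)/963981 = (277*(-22 + 2*30)**2)/963981 = (277*(-22 + 60)**2)*(1/963981) = (277*38**2)*(1/963981) = (277*1444)*(1/963981) = 399988*(1/963981) = 399988/963981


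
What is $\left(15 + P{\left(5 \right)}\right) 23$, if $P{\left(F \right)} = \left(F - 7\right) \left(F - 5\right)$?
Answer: $345$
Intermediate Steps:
$P{\left(F \right)} = \left(-7 + F\right) \left(-5 + F\right)$
$\left(15 + P{\left(5 \right)}\right) 23 = \left(15 + \left(35 + 5^{2} - 60\right)\right) 23 = \left(15 + \left(35 + 25 - 60\right)\right) 23 = \left(15 + 0\right) 23 = 15 \cdot 23 = 345$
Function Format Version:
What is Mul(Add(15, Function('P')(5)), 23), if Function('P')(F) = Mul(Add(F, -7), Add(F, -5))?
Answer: 345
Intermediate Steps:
Function('P')(F) = Mul(Add(-7, F), Add(-5, F))
Mul(Add(15, Function('P')(5)), 23) = Mul(Add(15, Add(35, Pow(5, 2), Mul(-12, 5))), 23) = Mul(Add(15, Add(35, 25, -60)), 23) = Mul(Add(15, 0), 23) = Mul(15, 23) = 345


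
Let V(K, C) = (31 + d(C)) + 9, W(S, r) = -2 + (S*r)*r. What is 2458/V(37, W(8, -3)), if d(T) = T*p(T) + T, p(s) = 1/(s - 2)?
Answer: 83572/3775 ≈ 22.138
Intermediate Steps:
p(s) = 1/(-2 + s)
W(S, r) = -2 + S*r**2
d(T) = T + T/(-2 + T) (d(T) = T/(-2 + T) + T = T + T/(-2 + T))
V(K, C) = 40 + C*(-1 + C)/(-2 + C) (V(K, C) = (31 + C*(-1 + C)/(-2 + C)) + 9 = 40 + C*(-1 + C)/(-2 + C))
2458/V(37, W(8, -3)) = 2458/(((-80 + (-2 + 8*(-3)**2)**2 + 39*(-2 + 8*(-3)**2))/(-2 + (-2 + 8*(-3)**2)))) = 2458/(((-80 + (-2 + 8*9)**2 + 39*(-2 + 8*9))/(-2 + (-2 + 8*9)))) = 2458/(((-80 + (-2 + 72)**2 + 39*(-2 + 72))/(-2 + (-2 + 72)))) = 2458/(((-80 + 70**2 + 39*70)/(-2 + 70))) = 2458/(((-80 + 4900 + 2730)/68)) = 2458/(((1/68)*7550)) = 2458/(3775/34) = 2458*(34/3775) = 83572/3775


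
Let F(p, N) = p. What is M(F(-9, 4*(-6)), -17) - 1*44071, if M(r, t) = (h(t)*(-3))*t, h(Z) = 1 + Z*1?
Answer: -44887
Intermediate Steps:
h(Z) = 1 + Z
M(r, t) = t*(-3 - 3*t) (M(r, t) = ((1 + t)*(-3))*t = (-3 - 3*t)*t = t*(-3 - 3*t))
M(F(-9, 4*(-6)), -17) - 1*44071 = -3*(-17)*(1 - 17) - 1*44071 = -3*(-17)*(-16) - 44071 = -816 - 44071 = -44887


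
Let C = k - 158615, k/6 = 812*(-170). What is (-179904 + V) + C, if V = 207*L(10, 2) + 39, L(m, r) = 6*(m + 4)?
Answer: -1149332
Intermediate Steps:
k = -828240 (k = 6*(812*(-170)) = 6*(-138040) = -828240)
L(m, r) = 24 + 6*m (L(m, r) = 6*(4 + m) = 24 + 6*m)
V = 17427 (V = 207*(24 + 6*10) + 39 = 207*(24 + 60) + 39 = 207*84 + 39 = 17388 + 39 = 17427)
C = -986855 (C = -828240 - 158615 = -986855)
(-179904 + V) + C = (-179904 + 17427) - 986855 = -162477 - 986855 = -1149332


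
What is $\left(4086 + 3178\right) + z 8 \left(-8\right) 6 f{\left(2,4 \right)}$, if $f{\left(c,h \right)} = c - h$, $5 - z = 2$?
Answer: $9568$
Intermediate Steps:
$z = 3$ ($z = 5 - 2 = 3$)
$\left(4086 + 3178\right) + z 8 \left(-8\right) 6 f{\left(2,4 \right)} = \left(4086 + 3178\right) + 3 \cdot 8 \left(-8\right) 6 \left(2 - 4\right) = 7264 + 3 \left(- 64 \cdot 6 \left(2 - 4\right)\right) = 7264 + 3 \left(- 64 \cdot 6 \left(-2\right)\right) = 7264 + 3 \left(\left(-64\right) \left(-12\right)\right) = 7264 + 3 \cdot 768 = 7264 + 2304 = 9568$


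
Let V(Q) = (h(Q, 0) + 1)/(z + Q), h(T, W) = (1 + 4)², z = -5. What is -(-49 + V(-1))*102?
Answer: 5440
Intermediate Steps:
h(T, W) = 25 (h(T, W) = 5² = 25)
V(Q) = 26/(-5 + Q) (V(Q) = (25 + 1)/(-5 + Q) = 26/(-5 + Q))
-(-49 + V(-1))*102 = -(-49 + 26/(-5 - 1))*102 = -(-49 + 26/(-6))*102 = -(-49 + 26*(-⅙))*102 = -(-49 - 13/3)*102 = -(-160)*102/3 = -1*(-5440) = 5440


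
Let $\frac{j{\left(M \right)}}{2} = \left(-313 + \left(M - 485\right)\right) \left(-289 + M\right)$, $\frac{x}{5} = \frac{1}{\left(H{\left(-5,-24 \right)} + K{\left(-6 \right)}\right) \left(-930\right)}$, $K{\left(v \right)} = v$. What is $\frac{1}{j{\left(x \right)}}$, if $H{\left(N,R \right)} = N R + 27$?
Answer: $\frac{343901538}{158622549500935} \approx 2.168 \cdot 10^{-6}$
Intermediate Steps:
$H{\left(N,R \right)} = 27 + N R$
$x = - \frac{1}{26226}$ ($x = 5 \frac{1}{\left(\left(27 - -120\right) - 6\right) \left(-930\right)} = 5 \frac{1}{\left(27 + 120\right) - 6} \left(- \frac{1}{930}\right) = 5 \frac{1}{147 - 6} \left(- \frac{1}{930}\right) = 5 \cdot \frac{1}{141} \left(- \frac{1}{930}\right) = 5 \left(- \frac{1}{131130}\right) = - \frac{1}{26226} \approx -3.813 \cdot 10^{-5}$)
$j{\left(M \right)} = 2 \left(-798 + M\right) \left(-289 + M\right)$ ($j{\left(M \right)} = 2 \left(-313 + \left(M - 485\right)\right) \left(-289 + M\right) = 2 \left(-313 + \left(-485 + M\right)\right) \left(-289 + M\right) = 2 \left(-798 + M\right) \left(-289 + M\right)$)
$\frac{1}{j{\left(x \right)}} = \frac{1}{461244 - - \frac{1087}{13113} + 2 \left(- \frac{1}{26226}\right)^{2}} = \frac{1}{461244 + \frac{1087}{13113} + 2 \cdot \frac{1}{687803076}} = \frac{1}{461244 + \frac{1087}{13113} + \frac{1}{343901538}} = \frac{1}{\frac{158622549500935}{343901538}} = \frac{343901538}{158622549500935}$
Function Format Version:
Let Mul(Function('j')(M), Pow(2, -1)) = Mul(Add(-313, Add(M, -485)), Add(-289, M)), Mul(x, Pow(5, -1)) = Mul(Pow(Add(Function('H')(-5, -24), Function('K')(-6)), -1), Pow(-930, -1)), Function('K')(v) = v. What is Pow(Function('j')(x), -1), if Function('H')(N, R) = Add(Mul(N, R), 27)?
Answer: Rational(343901538, 158622549500935) ≈ 2.1680e-6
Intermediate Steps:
Function('H')(N, R) = Add(27, Mul(N, R))
x = Rational(-1, 26226) (x = Mul(5, Mul(Pow(Add(Add(27, Mul(-5, -24)), -6), -1), Pow(-930, -1))) = Mul(5, Mul(Pow(Add(Add(27, 120), -6), -1), Rational(-1, 930))) = Mul(5, Mul(Pow(Add(147, -6), -1), Rational(-1, 930))) = Mul(5, Mul(Pow(141, -1), Rational(-1, 930))) = Mul(5, Mul(Rational(1, 141), Rational(-1, 930))) = Mul(5, Rational(-1, 131130)) = Rational(-1, 26226) ≈ -3.8130e-5)
Function('j')(M) = Mul(2, Add(-798, M), Add(-289, M)) (Function('j')(M) = Mul(2, Mul(Add(-313, Add(M, -485)), Add(-289, M))) = Mul(2, Mul(Add(-313, Add(-485, M)), Add(-289, M))) = Mul(2, Mul(Add(-798, M), Add(-289, M))) = Mul(2, Add(-798, M), Add(-289, M)))
Pow(Function('j')(x), -1) = Pow(Add(461244, Mul(-2174, Rational(-1, 26226)), Mul(2, Pow(Rational(-1, 26226), 2))), -1) = Pow(Add(461244, Rational(1087, 13113), Mul(2, Rational(1, 687803076))), -1) = Pow(Add(461244, Rational(1087, 13113), Rational(1, 343901538)), -1) = Pow(Rational(158622549500935, 343901538), -1) = Rational(343901538, 158622549500935)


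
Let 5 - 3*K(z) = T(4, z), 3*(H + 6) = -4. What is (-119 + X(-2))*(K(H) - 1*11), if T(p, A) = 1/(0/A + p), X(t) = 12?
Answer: 12091/12 ≈ 1007.6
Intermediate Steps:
T(p, A) = 1/p (T(p, A) = 1/(0 + p) = 1/p)
H = -22/3 (H = -6 + (1/3)*(-4) = -6 - 4/3 = -22/3 ≈ -7.3333)
K(z) = 19/12 (K(z) = 5/3 - 1/3/4 = 5/3 - 1/3*1/4 = 5/3 - 1/12 = 19/12)
(-119 + X(-2))*(K(H) - 1*11) = (-119 + 12)*(19/12 - 1*11) = -107*(19/12 - 11) = -107*(-113/12) = 12091/12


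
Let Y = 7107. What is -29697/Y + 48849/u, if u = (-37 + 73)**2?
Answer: 34298059/1023408 ≈ 33.514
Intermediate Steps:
u = 1296 (u = 36**2 = 1296)
-29697/Y + 48849/u = -29697/7107 + 48849/1296 = -29697*1/7107 + 48849*(1/1296) = -9899/2369 + 16283/432 = 34298059/1023408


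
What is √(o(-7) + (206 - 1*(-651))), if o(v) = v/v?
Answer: √858 ≈ 29.292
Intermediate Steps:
o(v) = 1
√(o(-7) + (206 - 1*(-651))) = √(1 + (206 - 1*(-651))) = √(1 + (206 + 651)) = √(1 + 857) = √858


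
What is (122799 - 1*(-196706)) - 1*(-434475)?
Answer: 753980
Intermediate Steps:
(122799 - 1*(-196706)) - 1*(-434475) = (122799 + 196706) + 434475 = 319505 + 434475 = 753980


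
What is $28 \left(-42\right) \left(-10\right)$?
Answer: $11760$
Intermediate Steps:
$28 \left(-42\right) \left(-10\right) = \left(-1176\right) \left(-10\right) = 11760$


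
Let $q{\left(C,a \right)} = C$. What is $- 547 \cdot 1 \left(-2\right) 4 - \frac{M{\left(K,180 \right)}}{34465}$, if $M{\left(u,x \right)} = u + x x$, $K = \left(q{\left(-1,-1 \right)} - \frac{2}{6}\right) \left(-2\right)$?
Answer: $\frac{452359312}{103395} \approx 4375.1$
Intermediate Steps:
$K = \frac{8}{3}$ ($K = \left(-1 - \frac{2}{6}\right) \left(-2\right) = \left(-1 - \frac{1}{3}\right) \left(-2\right) = \left(- \frac{4}{3}\right) \left(-2\right) = \frac{8}{3} \approx 2.6667$)
$M{\left(u,x \right)} = u + x^{2}$
$- 547 \cdot 1 \left(-2\right) 4 - \frac{M{\left(K,180 \right)}}{34465} = - 547 \cdot 1 \left(-2\right) 4 - \frac{\frac{8}{3} + 180^{2}}{34465} = - 547 \left(\left(-2\right) 4\right) - \left(\frac{8}{3} + 32400\right) \frac{1}{34465} = \left(-547\right) \left(-8\right) - \frac{97208}{3} \cdot \frac{1}{34465} = 4376 - \frac{97208}{103395} = \frac{452359312}{103395}$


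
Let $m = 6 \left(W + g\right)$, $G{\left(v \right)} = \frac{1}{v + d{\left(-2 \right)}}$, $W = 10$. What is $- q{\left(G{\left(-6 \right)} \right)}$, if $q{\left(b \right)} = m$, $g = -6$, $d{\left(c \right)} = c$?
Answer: $-24$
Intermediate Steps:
$G{\left(v \right)} = \frac{1}{-2 + v}$ ($G{\left(v \right)} = \frac{1}{v - 2} = \frac{1}{-2 + v}$)
$m = 24$ ($m = 6 \left(10 - 6\right) = 6 \cdot 4 = 24$)
$q{\left(b \right)} = 24$
$- q{\left(G{\left(-6 \right)} \right)} = \left(-1\right) 24 = -24$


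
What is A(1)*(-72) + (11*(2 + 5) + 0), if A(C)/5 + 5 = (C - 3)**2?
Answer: 437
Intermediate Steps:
A(C) = -25 + 5*(-3 + C)**2 (A(C) = -25 + 5*(C - 3)**2 = -25 + 5*(-3 + C)**2)
A(1)*(-72) + (11*(2 + 5) + 0) = (-25 + 5*(-3 + 1)**2)*(-72) + (11*(2 + 5) + 0) = (-25 + 5*(-2)**2)*(-72) + (11*7 + 0) = (-25 + 5*4)*(-72) + (77 + 0) = (-25 + 20)*(-72) + 77 = -5*(-72) + 77 = 360 + 77 = 437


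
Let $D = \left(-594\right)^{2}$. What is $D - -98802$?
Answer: $451638$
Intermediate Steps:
$D = 352836$
$D - -98802 = 352836 - -98802 = 352836 + 98802 = 451638$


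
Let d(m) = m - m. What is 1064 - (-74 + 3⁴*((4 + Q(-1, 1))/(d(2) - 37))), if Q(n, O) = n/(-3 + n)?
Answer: 169801/148 ≈ 1147.3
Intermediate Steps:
d(m) = 0
1064 - (-74 + 3⁴*((4 + Q(-1, 1))/(d(2) - 37))) = 1064 - (-74 + 3⁴*((4 - 1/(-3 - 1))/(0 - 37))) = 1064 - (-74 + 81*((4 - 1/(-4))/(-37))) = 1064 - (-74 + 81*((4 - 1*(-¼))*(-1/37))) = 1064 - (-74 + 81*((4 + ¼)*(-1/37))) = 1064 - (-74 + 81*((17/4)*(-1/37))) = 1064 - (-74 + 81*(-17/148)) = 1064 - (-74 - 1377/148) = 1064 - 1*(-12329/148) = 1064 + 12329/148 = 169801/148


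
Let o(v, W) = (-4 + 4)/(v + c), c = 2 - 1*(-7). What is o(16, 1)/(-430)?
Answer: 0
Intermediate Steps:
c = 9 (c = 2 + 7 = 9)
o(v, W) = 0 (o(v, W) = (-4 + 4)/(v + 9) = 0/(9 + v) = 0)
o(16, 1)/(-430) = 0/(-430) = 0*(-1/430) = 0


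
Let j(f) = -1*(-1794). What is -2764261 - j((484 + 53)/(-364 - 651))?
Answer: -2766055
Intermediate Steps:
j(f) = 1794
-2764261 - j((484 + 53)/(-364 - 651)) = -2764261 - 1*1794 = -2764261 - 1794 = -2766055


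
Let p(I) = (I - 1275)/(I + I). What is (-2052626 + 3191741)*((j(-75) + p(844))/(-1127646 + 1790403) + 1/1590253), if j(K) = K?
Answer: -76279960765227035/593023269031816 ≈ -128.63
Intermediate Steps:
p(I) = (-1275 + I)/(2*I) (p(I) = (-1275 + I)/((2*I)) = (-1275 + I)*(1/(2*I)) = (-1275 + I)/(2*I))
(-2052626 + 3191741)*((j(-75) + p(844))/(-1127646 + 1790403) + 1/1590253) = (-2052626 + 3191741)*((-75 + (1/2)*(-1275 + 844)/844)/(-1127646 + 1790403) + 1/1590253) = 1139115*((-75 + (1/2)*(1/844)*(-431))/662757 + 1/1590253) = 1139115*((-75 - 431/1688)*(1/662757) + 1/1590253) = 1139115*(-127031/1688*1/662757 + 1/1590253) = 1139115*(-127031/1118733816 + 1/1590253) = 1139115*(-200892695027/1779069807095448) = -76279960765227035/593023269031816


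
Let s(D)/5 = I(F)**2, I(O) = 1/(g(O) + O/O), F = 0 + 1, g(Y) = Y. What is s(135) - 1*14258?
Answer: -57027/4 ≈ -14257.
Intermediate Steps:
F = 1
I(O) = 1/(1 + O) (I(O) = 1/(O + O/O) = 1/(O + 1) = 1/(1 + O))
s(D) = 5/4 (s(D) = 5*(1/(1 + 1))**2 = 5*(1/2)**2 = 5*(1/4) = 5/4)
s(135) - 1*14258 = 5/4 - 1*14258 = 5/4 - 14258 = -57027/4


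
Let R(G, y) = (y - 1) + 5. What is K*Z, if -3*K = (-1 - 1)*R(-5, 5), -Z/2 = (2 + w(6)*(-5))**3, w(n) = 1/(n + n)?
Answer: -6859/144 ≈ -47.632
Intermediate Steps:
w(n) = 1/(2*n)
R(G, y) = 4 + y (R(G, y) = (-1 + y) + 5 = 4 + y)
Z = -6859/864 (Z = -2*(2 + ((1/2)/6)*(-5))**3 = -2*(2 + ((1/2)*(1/6))*(-5))**3 = -2*(2 + (1/12)*(-5))**3 = -2*(2 - 5/12)**3 = -2*(19/12)**3 = -2*6859/1728 = -6859/864 ≈ -7.9387)
K = 6 (K = -(-1 - 1)*(4 + 5)/3 = -(-2)*9/3 = -1/3*(-18) = 6)
K*Z = 6*(-6859/864) = -6859/144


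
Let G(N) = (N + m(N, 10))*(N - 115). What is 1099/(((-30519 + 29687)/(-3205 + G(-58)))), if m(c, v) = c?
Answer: -18532437/832 ≈ -22275.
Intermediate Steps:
G(N) = 2*N*(-115 + N) (G(N) = (N + N)*(N - 115) = (2*N)*(-115 + N) = 2*N*(-115 + N))
1099/(((-30519 + 29687)/(-3205 + G(-58)))) = 1099/(((-30519 + 29687)/(-3205 + 2*(-58)*(-115 - 58)))) = 1099/((-832/(-3205 + 2*(-58)*(-173)))) = 1099/((-832/(-3205 + 20068))) = 1099/((-832/16863)) = 1099/((-832*1/16863)) = 1099/(-832/16863) = 1099*(-16863/832) = -18532437/832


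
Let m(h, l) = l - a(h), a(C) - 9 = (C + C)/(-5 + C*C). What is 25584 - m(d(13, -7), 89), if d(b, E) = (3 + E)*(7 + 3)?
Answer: 8135760/319 ≈ 25504.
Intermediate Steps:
a(C) = 9 + 2*C/(-5 + C²) (a(C) = 9 + (C + C)/(-5 + C*C) = 9 + (2*C)/(-5 + C²) = 9 + 2*C/(-5 + C²))
d(b, E) = 30 + 10*E (d(b, E) = (3 + E)*10 = 30 + 10*E)
m(h, l) = l - (-45 + 2*h + 9*h²)/(-5 + h²)
25584 - m(d(13, -7), 89) = 25584 - (45 - 9*(30 + 10*(-7))² - 2*(30 + 10*(-7)) + 89*(-5 + (30 + 10*(-7))²))/(-5 + (30 + 10*(-7))²) = 25584 - (45 - 9*(30 - 70)² - 2*(30 - 70) + 89*(-5 + (30 - 70)²))/(-5 + (30 - 70)²) = 25584 - (45 - 9*(-40)² - 2*(-40) + 89*(-5 + (-40)²))/(-5 + (-40)²) = 25584 - (45 - 9*1600 + 80 + 89*(-5 + 1600))/(-5 + 1600) = 25584 - (45 - 14400 + 80 + 89*1595)/1595 = 25584 - (45 - 14400 + 80 + 141955)/1595 = 25584 - 127680/1595 = 25584 - 1*25536/319 = 25584 - 25536/319 = 8135760/319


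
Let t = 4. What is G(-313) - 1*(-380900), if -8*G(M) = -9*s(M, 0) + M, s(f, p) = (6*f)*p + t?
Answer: 3047549/8 ≈ 3.8094e+5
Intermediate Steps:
s(f, p) = 4 + 6*f*p (s(f, p) = (6*f)*p + 4 = 6*f*p + 4 = 4 + 6*f*p)
G(M) = 9/2 - M/8 (G(M) = -(-9*(4 + 6*M*0) + M)/8 = -(-9*(4 + 0) + M)/8 = -(-9*4 + M)/8 = -(-36 + M)/8 = 9/2 - M/8)
G(-313) - 1*(-380900) = (9/2 - ⅛*(-313)) - 1*(-380900) = (9/2 + 313/8) + 380900 = 349/8 + 380900 = 3047549/8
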